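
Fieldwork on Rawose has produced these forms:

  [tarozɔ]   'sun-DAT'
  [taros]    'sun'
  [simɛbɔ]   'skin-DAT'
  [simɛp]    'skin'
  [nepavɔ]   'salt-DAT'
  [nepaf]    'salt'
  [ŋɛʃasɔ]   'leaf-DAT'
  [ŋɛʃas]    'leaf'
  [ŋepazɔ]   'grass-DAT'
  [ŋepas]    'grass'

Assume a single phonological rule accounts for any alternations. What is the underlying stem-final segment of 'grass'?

/z/

In [ŋepazɔ] and [ŋepas] the final segment of 'grass' alternates: [z] ~ [s].
If /s/ were underlying and a rule turned it into [z] before the DAT suffix, 'leaf' would also alternate; but it has [s] in both [ŋɛʃasɔ] and [ŋɛʃas].
Therefore /z/ is basic and [s] is derived by word-final obstruent devoicing (voiced obstruents become voiceless word-finally).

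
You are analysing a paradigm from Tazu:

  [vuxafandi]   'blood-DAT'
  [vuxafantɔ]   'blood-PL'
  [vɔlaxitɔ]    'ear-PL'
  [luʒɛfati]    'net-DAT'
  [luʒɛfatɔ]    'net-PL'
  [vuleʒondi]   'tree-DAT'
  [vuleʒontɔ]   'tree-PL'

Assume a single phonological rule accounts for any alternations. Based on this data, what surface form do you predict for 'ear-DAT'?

[vɔlaxiti]

The DAT morpheme has two allomorphs, [-di] and [-ti].
By contrast the PL suffix keeps its initial [t] throughout — that segment must be underlying.
The DAT suffix is therefore /-di/ underlyingly, with post-vocalic devoicing: voiced stops become voiceless after a vowel.
After 'ear', which ends in a vowel, the suffix surfaces as [-ti], giving [vɔlaxiti].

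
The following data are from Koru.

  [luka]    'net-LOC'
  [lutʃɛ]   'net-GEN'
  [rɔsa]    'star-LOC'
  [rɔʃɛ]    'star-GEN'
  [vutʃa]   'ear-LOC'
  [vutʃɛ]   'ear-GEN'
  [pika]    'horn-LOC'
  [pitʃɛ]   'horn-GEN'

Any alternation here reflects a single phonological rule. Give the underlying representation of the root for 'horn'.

'horn' shows [k] ~ [tʃ] at the end of the stem ([pika] vs [pitʃɛ]).
The stem 'ear' ([vutʃa], [vutʃɛ]) shows [tʃ] unchanged in both environments, so [tʃ] cannot be basic with [k] derived before the LOC suffix.
The alternation reflects palatalization before a front vowel: /k/ and /s/ become palato-alveolar [tʃ] and [ʃ] before a front vowel. /k/ is underlying.
So 'horn' = /pik/.

/pik/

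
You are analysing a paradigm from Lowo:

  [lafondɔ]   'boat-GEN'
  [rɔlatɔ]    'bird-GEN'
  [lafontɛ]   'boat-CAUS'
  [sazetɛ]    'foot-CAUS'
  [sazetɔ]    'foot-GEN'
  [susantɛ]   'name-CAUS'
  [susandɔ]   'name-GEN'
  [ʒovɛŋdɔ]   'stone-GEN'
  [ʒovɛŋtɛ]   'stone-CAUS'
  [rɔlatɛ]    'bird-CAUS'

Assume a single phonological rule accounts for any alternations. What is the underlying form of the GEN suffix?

The GEN morpheme has two allomorphs, [-dɔ] and [-tɔ].
By contrast the CAUS suffix keeps its initial [t] throughout — that segment must be underlying.
The GEN suffix is therefore /-dɔ/ underlyingly, with post-vocalic devoicing: voiced stops become voiceless after a vowel.

/-dɔ/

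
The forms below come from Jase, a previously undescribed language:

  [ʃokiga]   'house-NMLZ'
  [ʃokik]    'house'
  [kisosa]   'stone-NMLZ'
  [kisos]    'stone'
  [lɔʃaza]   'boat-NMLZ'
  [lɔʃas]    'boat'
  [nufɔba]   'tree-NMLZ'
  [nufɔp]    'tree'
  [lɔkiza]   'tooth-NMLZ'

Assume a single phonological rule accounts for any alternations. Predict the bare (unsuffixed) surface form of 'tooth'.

In [lɔʃaza] and [lɔʃas] the final segment of 'boat' alternates: [z] ~ [s].
If /s/ were underlying and a rule turned it into [z] before the NMLZ suffix, 'stone' would also alternate; but it has [s] in both [kisosa] and [kisos].
So /z/ is underlying, and a rule of word-final obstruent devoicing — voiced obstruents become voiceless word-finally — gives [s].
From [lɔkiza] the stem 'tooth' is /lɔkiz/; word-finally this yields [lɔkis].

[lɔkis]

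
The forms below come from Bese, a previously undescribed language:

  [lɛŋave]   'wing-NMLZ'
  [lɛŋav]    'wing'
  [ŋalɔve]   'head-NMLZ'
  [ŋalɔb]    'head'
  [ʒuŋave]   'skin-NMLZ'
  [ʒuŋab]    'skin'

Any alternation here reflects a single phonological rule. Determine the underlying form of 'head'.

The root 'head' surfaces as [ŋalɔve] and [ŋalɔb], with a stem-final [v] ~ [b] alternation.
If /v/ were underlying and a rule turned it into [b] in isolation, 'wing' would also alternate; but it has [v] in both [lɛŋave] and [lɛŋav].
So /b/ is underlying, and a rule of intervocalic spirantization — voiced stops become fricatives between vowels — gives [v].
The underlying form of 'head' is therefore /ŋalɔb/.

/ŋalɔb/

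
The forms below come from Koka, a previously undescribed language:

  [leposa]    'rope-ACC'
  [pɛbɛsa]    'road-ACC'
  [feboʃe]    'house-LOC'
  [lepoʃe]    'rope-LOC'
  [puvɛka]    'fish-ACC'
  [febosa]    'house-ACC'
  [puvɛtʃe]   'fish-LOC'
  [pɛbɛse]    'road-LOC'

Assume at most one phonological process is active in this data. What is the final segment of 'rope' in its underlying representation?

/ʃ/

'rope' shows [ʃ] ~ [s] at the end of the stem ([lepoʃe] vs [leposa]).
The stem 'road' ([pɛbɛse], [pɛbɛsa]) shows [s] unchanged in both environments, so [s] cannot be basic with [ʃ] derived before the LOC suffix.
So /ʃ/ is underlying, and a rule of depalatalization — palato-alveolar /tʃ/ and /ʃ/ become [k] and [s] when no front vowel follows — gives [s].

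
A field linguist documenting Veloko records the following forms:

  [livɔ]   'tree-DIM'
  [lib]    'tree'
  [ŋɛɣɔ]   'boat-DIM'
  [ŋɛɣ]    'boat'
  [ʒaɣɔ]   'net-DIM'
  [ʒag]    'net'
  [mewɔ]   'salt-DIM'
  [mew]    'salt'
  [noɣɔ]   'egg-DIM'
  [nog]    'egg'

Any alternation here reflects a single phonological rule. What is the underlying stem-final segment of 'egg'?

'egg' shows [ɣ] ~ [g] at the end of the stem ([noɣɔ] vs [nog]).
Compare 'boat', with invariant [ɣ] in [ŋɛɣɔ] and [ŋɛɣ]: an analysis with underlying /ɣ/ and a rule producing [g] in isolation would wrongly predict alternation here too.
The underlying segment must be /g/; voiced stops become fricatives between vowels, yielding [ɣ] there.

/g/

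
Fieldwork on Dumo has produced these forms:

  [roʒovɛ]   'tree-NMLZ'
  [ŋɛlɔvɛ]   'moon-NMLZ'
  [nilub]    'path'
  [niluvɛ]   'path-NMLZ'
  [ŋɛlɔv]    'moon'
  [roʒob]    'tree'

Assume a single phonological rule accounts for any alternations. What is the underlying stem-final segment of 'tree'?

The root 'tree' surfaces as [roʒob] and [roʒovɛ], with a stem-final [b] ~ [v] alternation.
Compare 'moon', with invariant [v] in [ŋɛlɔv] and [ŋɛlɔvɛ]: an analysis with underlying /v/ and a rule producing [b] in isolation would wrongly predict alternation here too.
So /b/ is underlying, and a rule of intervocalic spirantization — voiced stops become fricatives between vowels — gives [v].

/b/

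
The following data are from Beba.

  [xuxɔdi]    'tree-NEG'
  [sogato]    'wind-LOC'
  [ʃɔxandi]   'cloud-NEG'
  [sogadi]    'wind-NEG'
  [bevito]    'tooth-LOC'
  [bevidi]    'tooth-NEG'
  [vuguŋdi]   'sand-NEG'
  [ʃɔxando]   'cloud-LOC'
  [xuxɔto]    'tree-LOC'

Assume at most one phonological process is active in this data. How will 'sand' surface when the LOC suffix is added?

[vuguŋdo]

The LOC suffix surfaces as [-do] and [-to], depending on the final segment of the stem.
The NEG suffix, which begins with [d], is invariant after every stem; so [d] is not altered by any rule here.
The LOC suffix is therefore /-to/ underlyingly, with post-nasal voicing: voiceless stops become voiced after a nasal.
After 'sand', which ends in a nasal, the suffix surfaces as [-do], giving [vuguŋdo].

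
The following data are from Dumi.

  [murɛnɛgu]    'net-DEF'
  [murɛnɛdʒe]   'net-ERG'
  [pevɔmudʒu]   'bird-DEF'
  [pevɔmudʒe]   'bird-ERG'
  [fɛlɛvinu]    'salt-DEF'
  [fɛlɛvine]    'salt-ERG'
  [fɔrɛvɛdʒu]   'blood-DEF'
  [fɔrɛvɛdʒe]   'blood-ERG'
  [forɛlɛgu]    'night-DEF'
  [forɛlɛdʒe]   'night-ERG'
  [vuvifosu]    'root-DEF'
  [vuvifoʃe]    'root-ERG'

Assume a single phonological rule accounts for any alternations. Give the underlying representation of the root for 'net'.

/murɛnɛg/

In [murɛnɛgu] and [murɛnɛdʒe] the final segment of 'net' alternates: [g] ~ [dʒ].
If /dʒ/ were underlying and a rule turned it into [g] before the DEF suffix, 'bird' would also alternate; but it has [dʒ] in both [pevɔmudʒu] and [pevɔmudʒe].
The alternation reflects palatalization before a front vowel: /g/ and /s/ become palato-alveolar [dʒ] and [ʃ] before a front vowel. /g/ is underlying.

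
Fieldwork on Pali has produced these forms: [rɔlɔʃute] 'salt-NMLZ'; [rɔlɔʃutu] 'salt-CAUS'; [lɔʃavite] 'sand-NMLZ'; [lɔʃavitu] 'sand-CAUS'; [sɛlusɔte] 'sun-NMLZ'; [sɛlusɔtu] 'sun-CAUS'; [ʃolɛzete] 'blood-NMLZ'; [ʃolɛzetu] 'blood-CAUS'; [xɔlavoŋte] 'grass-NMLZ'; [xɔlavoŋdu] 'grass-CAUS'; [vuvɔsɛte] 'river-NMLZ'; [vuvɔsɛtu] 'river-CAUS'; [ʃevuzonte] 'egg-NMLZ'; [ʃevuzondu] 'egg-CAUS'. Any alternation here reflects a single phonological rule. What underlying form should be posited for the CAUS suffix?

/-du/

The CAUS morpheme has two allomorphs, [-du] and [-tu].
By contrast the NMLZ suffix keeps its initial [t] throughout — that segment must be underlying.
The CAUS suffix is therefore /-du/ underlyingly, with post-vocalic devoicing: voiced stops become voiceless after a vowel.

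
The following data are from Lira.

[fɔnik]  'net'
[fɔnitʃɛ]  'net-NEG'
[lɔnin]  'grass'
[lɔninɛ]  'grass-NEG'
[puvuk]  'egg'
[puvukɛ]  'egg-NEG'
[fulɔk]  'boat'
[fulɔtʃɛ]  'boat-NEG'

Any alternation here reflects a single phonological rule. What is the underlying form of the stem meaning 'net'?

The stem for 'net' ends in [k] in [fɔnik] but [tʃ] in [fɔnitʃɛ].
If /k/ were underlying and a rule turned it into [tʃ] before the NEG suffix, 'egg' would also alternate; but it has [k] in both [puvuk] and [puvukɛ].
The alternation reflects depalatalization: palato-alveolar /tʃ/ becomes [k] when no front vowel follows. /tʃ/ is underlying.
The underlying form of 'net' is therefore /fɔnitʃ/.

/fɔnitʃ/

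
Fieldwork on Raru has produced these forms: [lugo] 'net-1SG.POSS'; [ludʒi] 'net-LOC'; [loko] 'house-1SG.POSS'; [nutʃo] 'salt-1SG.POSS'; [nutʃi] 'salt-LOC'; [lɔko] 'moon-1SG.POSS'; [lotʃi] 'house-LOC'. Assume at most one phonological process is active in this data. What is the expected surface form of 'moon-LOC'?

The stem for 'house' ends in [tʃ] in [lotʃi] but [k] in [loko].
If /tʃ/ were underlying and a rule turned it into [k] before the 1SG.POSS suffix, 'salt' would also alternate; but it has [tʃ] in both [nutʃi] and [nutʃo].
Therefore /k/ is basic and [tʃ] is derived by palatalization before a front vowel (/k/ and /g/ become palato-alveolar [tʃ] and [dʒ] before a front vowel).
The one attested form of 'moon', [lɔko], shows underlying /lɔk/. Applying the same rule before a front vowel gives [lɔtʃi].

[lɔtʃi]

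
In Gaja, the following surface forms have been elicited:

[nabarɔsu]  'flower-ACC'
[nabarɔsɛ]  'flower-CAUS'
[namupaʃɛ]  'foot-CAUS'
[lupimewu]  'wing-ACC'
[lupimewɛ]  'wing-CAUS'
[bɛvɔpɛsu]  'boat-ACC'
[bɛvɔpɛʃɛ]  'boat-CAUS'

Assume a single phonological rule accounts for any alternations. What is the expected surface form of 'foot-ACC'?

[namupasu]

'boat' shows [s] ~ [ʃ] at the end of the stem ([bɛvɔpɛsu] vs [bɛvɔpɛʃɛ]).
But 'flower' keeps [s] in both environments ([nabarɔsu], [nabarɔsɛ]), so there is no rule changing /s/ to [ʃ] before the CAUS suffix.
The alternation reflects depalatalization: palato-alveolar /ʃ/ becomes [s] when no front vowel follows. /ʃ/ is underlying.
The one attested form of 'foot', [namupaʃɛ], shows underlying /namupaʃ/. Applying the same rule when no front vowel follows gives [namupasu].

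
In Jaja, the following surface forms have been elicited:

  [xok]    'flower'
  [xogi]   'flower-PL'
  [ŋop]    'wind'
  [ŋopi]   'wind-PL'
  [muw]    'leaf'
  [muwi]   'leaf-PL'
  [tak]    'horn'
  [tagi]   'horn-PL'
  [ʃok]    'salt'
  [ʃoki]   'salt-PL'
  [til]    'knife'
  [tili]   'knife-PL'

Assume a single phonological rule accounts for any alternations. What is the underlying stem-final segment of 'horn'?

In [tak] and [tagi] the final segment of 'horn' alternates: [k] ~ [g].
Compare 'salt', with invariant [k] in [ʃok] and [ʃoki]: an analysis with underlying /k/ and a rule producing [g] before the PL suffix would wrongly predict alternation here too.
So /g/ is underlying, and a rule of word-final obstruent devoicing — voiced obstruents become voiceless word-finally — gives [k].

/g/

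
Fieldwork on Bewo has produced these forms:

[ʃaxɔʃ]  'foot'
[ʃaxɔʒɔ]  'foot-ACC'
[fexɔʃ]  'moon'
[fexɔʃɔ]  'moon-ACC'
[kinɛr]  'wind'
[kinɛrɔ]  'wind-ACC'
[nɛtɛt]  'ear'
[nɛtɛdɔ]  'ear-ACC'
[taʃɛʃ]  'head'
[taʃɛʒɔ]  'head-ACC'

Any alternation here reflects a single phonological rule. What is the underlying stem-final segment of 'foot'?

In [ʃaxɔʃ] and [ʃaxɔʒɔ] the final segment of 'foot' alternates: [ʃ] ~ [ʒ].
But 'moon' keeps [ʃ] in both environments ([fexɔʃ], [fexɔʃɔ]), so there is no rule changing /ʃ/ to [ʒ] before the ACC suffix.
So /ʒ/ is underlying, and a rule of word-final obstruent devoicing — voiced obstruents become voiceless word-finally — gives [ʃ].

/ʒ/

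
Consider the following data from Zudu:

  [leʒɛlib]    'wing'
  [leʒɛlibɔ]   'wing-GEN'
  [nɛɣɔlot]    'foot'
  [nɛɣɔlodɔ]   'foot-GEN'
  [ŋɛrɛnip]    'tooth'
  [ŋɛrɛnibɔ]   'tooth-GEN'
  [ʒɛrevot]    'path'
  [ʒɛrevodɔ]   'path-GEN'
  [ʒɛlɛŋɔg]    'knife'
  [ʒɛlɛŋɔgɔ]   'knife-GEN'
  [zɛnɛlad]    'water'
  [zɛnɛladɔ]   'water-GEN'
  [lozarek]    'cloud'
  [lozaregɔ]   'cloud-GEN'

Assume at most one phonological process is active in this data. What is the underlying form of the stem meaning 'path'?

The stem for 'path' ends in [t] in [ʒɛrevot] but [d] in [ʒɛrevodɔ].
But 'water' keeps [d] in both environments ([zɛnɛlad], [zɛnɛladɔ]), so there is no rule changing /d/ to [t] in isolation.
The alternation reflects intervocalic voicing: voiceless stops become voiced between vowels. /t/ is underlying.
So 'path' = /ʒɛrevot/.

/ʒɛrevot/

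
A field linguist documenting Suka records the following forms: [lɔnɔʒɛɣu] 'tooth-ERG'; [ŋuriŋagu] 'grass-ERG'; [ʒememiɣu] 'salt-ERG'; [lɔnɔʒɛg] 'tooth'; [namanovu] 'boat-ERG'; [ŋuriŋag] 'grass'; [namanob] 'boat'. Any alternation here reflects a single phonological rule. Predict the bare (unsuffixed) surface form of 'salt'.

[ʒememig]

In [lɔnɔʒɛɣu] and [lɔnɔʒɛg] the final segment of 'tooth' alternates: [ɣ] ~ [g].
Compare 'grass', with invariant [g] in [ŋuriŋagu] and [ŋuriŋag]: an analysis with underlying /g/ and a rule producing [ɣ] before the ERG suffix would wrongly predict alternation here too.
Therefore /ɣ/ is basic and [g] is derived by word-final hardening (voiced fricatives become stops word-finally).
The one attested form of 'salt', [ʒememiɣu], shows underlying /ʒememiɣ/. Applying the same rule word-finally gives [ʒememig].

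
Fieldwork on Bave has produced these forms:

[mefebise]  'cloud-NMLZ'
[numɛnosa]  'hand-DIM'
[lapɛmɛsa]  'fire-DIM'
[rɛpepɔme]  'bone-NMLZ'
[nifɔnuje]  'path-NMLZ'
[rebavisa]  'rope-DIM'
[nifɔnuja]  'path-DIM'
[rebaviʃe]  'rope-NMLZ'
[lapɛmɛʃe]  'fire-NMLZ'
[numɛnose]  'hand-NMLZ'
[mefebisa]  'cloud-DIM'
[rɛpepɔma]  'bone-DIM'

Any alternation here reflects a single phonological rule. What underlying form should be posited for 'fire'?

The stem for 'fire' ends in [ʃ] in [lapɛmɛʃe] but [s] in [lapɛmɛsa].
But 'hand' keeps [s] in both environments ([numɛnose], [numɛnosa]), so there is no rule changing /s/ to [ʃ] before the NMLZ suffix.
The underlying segment must be /ʃ/; palato-alveolar /ʃ/ becomes [s] when no front vowel follows, yielding [s] there.
So 'fire' = /lapɛmɛʃ/.

/lapɛmɛʃ/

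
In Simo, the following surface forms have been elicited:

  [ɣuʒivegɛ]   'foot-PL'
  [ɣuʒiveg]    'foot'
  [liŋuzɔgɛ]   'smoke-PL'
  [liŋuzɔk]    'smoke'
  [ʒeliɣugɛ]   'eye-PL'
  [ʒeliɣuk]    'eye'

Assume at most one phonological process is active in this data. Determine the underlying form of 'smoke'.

/liŋuzɔk/

The root 'smoke' surfaces as [liŋuzɔgɛ] and [liŋuzɔk], with a stem-final [g] ~ [k] alternation.
If /g/ were underlying and a rule turned it into [k] in isolation, 'foot' would also alternate; but it has [g] in both [ɣuʒivegɛ] and [ɣuʒiveg].
Therefore /k/ is basic and [g] is derived by intervocalic voicing (voiceless stops become voiced between vowels).
The underlying form of 'smoke' is therefore /liŋuzɔk/.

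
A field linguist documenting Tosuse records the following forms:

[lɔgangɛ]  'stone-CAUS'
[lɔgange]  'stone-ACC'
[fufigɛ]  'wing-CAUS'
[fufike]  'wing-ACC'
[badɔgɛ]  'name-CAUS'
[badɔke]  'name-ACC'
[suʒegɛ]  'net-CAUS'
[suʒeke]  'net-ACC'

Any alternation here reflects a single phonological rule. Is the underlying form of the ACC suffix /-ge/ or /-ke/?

The ACC suffix surfaces as [-ge] and [-ke], depending on the final segment of the stem.
By contrast the CAUS suffix keeps its initial [g] throughout — that segment must be underlying.
So the underlying form is /-ke/, and voiceless stops become voiced after a nasal.

/-ke/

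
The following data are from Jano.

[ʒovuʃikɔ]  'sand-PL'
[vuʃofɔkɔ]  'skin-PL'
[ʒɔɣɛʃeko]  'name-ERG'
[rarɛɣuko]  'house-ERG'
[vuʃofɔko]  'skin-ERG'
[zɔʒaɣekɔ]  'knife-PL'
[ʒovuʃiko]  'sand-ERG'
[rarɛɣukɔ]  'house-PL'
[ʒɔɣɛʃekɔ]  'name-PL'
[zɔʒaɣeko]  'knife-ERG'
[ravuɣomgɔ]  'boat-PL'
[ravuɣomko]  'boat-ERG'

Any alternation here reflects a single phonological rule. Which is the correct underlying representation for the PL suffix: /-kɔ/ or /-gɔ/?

The PL morpheme has two allomorphs, [-gɔ] and [-kɔ].
The ERG suffix, which begins with [k], is invariant after every stem; so [k] is not altered by any rule here.
So the underlying form is /-gɔ/, and voiced stops become voiceless after a vowel.

/-gɔ/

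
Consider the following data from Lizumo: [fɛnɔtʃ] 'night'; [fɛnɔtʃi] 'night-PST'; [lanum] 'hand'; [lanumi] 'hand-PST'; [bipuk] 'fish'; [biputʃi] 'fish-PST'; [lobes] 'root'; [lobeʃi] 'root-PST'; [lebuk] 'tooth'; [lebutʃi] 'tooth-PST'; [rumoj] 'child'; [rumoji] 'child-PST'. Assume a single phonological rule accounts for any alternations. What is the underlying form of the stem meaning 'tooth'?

/lebuk/

The root 'tooth' surfaces as [lebuk] and [lebutʃi], with a stem-final [k] ~ [tʃ] alternation.
If /tʃ/ were underlying and a rule turned it into [k] in isolation, 'night' would also alternate; but it has [tʃ] in both [fɛnɔtʃ] and [fɛnɔtʃi].
Therefore /k/ is basic and [tʃ] is derived by palatalization before a front vowel (/k/ and /s/ become palato-alveolar [tʃ] and [ʃ] before a front vowel).
Hence 'tooth' is /lebuk/ underlyingly.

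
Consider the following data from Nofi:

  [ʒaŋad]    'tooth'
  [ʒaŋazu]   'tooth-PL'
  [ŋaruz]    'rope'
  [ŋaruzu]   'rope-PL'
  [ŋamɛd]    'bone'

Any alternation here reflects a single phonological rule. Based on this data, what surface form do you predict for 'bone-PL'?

In [ʒaŋad] and [ʒaŋazu] the final segment of 'tooth' alternates: [d] ~ [z].
But 'rope' keeps [z] in both environments ([ŋaruz], [ŋaruzu]), so there is no rule changing /z/ to [d] in isolation.
The alternation reflects intervocalic spirantization: voiced stops become fricatives between vowels. /d/ is underlying.
From [ŋamɛd] the stem 'bone' is /ŋamɛd/; between vowels this yields [ŋamɛzu].

[ŋamɛzu]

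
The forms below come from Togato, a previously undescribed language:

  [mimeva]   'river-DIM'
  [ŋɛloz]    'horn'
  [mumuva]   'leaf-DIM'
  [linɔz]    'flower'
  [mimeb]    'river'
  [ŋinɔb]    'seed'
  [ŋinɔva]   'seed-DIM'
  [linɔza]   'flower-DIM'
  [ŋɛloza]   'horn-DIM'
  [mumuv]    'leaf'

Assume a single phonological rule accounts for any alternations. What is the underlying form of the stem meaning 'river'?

The root 'river' surfaces as [mimeva] and [mimeb], with a stem-final [v] ~ [b] alternation.
But 'leaf' keeps [v] in both environments ([mumuva], [mumuv]), so there is no rule changing /v/ to [b] in isolation.
Therefore /b/ is basic and [v] is derived by intervocalic spirantization (voiced stops become fricatives between vowels).
The underlying form of 'river' is therefore /mimeb/.

/mimeb/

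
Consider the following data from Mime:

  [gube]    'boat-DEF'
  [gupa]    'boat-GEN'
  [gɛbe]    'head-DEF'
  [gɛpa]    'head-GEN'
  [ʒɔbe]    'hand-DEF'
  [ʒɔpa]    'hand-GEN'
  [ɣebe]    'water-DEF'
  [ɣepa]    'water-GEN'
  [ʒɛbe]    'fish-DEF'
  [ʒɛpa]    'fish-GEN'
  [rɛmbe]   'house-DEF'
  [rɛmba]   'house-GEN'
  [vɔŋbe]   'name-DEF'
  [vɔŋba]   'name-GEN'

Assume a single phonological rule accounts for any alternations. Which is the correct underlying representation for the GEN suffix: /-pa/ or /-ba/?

/-pa/

The GEN morpheme has two allomorphs, [-ba] and [-pa].
The DEF suffix, which begins with [b], is invariant after every stem; so [b] is not altered by any rule here.
The GEN suffix is therefore /-pa/ underlyingly, with post-nasal voicing: voiceless stops become voiced after a nasal.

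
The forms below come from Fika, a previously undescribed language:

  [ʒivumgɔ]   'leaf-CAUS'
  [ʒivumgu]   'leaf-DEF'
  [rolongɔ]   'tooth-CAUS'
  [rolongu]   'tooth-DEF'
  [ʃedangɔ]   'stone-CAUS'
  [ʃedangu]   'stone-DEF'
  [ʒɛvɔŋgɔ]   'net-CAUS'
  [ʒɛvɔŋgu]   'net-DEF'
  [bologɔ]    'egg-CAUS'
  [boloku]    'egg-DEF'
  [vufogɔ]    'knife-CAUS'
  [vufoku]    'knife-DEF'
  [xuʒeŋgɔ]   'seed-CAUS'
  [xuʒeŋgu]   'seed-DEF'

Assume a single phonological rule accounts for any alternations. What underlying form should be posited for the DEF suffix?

/-ku/

The DEF morpheme has two allomorphs, [-gu] and [-ku].
The CAUS suffix, which begins with [g], is invariant after every stem; so [g] is not altered by any rule here.
So the underlying form is /-ku/, and voiceless stops become voiced after a nasal.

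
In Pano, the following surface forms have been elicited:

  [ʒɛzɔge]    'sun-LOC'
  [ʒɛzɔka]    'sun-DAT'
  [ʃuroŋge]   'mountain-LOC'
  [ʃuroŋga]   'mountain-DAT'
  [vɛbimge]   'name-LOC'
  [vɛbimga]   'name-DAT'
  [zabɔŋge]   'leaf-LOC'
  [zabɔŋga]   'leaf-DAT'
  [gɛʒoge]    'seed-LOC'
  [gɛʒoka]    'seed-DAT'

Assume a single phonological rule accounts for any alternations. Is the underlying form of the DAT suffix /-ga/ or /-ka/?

/-ka/

The DAT morpheme has two allomorphs, [-ga] and [-ka].
The LOC suffix, which begins with [g], is invariant after every stem; so [g] is not altered by any rule here.
So the underlying form is /-ka/, and voiceless stops become voiced after a nasal.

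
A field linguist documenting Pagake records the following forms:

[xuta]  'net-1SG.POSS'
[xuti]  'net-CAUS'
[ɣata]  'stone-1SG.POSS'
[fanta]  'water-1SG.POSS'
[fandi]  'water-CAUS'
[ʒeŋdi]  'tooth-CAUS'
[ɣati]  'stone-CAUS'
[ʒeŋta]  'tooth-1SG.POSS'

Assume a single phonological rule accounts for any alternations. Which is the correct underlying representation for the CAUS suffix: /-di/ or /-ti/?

/-di/

The CAUS morpheme has two allomorphs, [-di] and [-ti].
By contrast the 1SG.POSS suffix keeps its initial [t] throughout — that segment must be underlying.
So the underlying form is /-di/, and voiced stops become voiceless after a vowel.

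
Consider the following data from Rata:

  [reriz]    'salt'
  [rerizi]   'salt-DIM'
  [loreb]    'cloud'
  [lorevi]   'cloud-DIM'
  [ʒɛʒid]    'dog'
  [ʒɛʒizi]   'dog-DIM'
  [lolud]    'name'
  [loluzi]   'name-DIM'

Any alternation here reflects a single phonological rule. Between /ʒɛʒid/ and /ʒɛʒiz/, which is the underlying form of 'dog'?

In [ʒɛʒid] and [ʒɛʒizi] the final segment of 'dog' alternates: [d] ~ [z].
But 'salt' keeps [z] in both environments ([reriz], [rerizi]), so there is no rule changing /z/ to [d] in isolation.
The alternation reflects intervocalic spirantization: voiced stops become fricatives between vowels. /d/ is underlying.

/ʒɛʒid/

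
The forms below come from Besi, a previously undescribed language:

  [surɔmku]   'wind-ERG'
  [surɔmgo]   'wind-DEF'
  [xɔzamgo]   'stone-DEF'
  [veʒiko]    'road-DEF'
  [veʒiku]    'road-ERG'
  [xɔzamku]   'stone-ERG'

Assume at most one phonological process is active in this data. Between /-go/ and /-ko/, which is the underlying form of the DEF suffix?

The DEF morpheme has two allomorphs, [-go] and [-ko].
The ERG suffix, which begins with [k], is invariant after every stem; so [k] is not altered by any rule here.
So the underlying form is /-go/, and voiced stops become voiceless after a vowel.

/-go/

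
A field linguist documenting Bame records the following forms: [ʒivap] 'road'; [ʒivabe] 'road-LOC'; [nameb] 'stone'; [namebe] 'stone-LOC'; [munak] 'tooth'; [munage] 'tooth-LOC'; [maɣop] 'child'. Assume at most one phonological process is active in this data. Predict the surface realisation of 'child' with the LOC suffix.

The root 'road' surfaces as [ʒivap] and [ʒivabe], with a stem-final [p] ~ [b] alternation.
If /b/ were underlying and a rule turned it into [p] in isolation, 'stone' would also alternate; but it has [b] in both [nameb] and [namebe].
The alternation reflects intervocalic voicing: voiceless stops become voiced between vowels. /p/ is underlying.
From [maɣop] the stem 'child' is /maɣop/; between vowels this yields [maɣobe].

[maɣobe]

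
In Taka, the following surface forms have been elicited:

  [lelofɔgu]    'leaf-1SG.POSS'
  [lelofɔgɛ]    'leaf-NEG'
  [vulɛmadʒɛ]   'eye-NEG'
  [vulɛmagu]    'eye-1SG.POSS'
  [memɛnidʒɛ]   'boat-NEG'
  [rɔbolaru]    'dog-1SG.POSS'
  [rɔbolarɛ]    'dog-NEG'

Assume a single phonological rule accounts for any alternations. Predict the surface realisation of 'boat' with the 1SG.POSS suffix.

The stem for 'eye' ends in [g] in [vulɛmagu] but [dʒ] in [vulɛmadʒɛ].
Compare 'leaf', with invariant [g] in [lelofɔgu] and [lelofɔgɛ]: an analysis with underlying /g/ and a rule producing [dʒ] before the NEG suffix would wrongly predict alternation here too.
So /dʒ/ is underlying, and a rule of depalatalization — palato-alveolar /dʒ/ becomes [g] when no front vowel follows — gives [g].
From [memɛnidʒɛ] the stem 'boat' is /memɛnidʒ/; when no front vowel follows this yields [memɛnigu].

[memɛnigu]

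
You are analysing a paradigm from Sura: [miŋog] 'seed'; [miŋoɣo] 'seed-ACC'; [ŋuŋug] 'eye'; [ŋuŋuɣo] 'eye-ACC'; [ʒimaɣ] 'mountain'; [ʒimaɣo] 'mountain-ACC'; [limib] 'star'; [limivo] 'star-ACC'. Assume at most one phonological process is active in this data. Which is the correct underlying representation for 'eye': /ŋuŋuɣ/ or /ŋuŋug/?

'eye' shows [g] ~ [ɣ] at the end of the stem ([ŋuŋug] vs [ŋuŋuɣo]).
If /ɣ/ were underlying and a rule turned it into [g] in isolation, 'mountain' would also alternate; but it has [ɣ] in both [ʒimaɣ] and [ʒimaɣo].
The underlying segment must be /g/; voiced stops become fricatives between vowels, yielding [ɣ] there.

/ŋuŋug/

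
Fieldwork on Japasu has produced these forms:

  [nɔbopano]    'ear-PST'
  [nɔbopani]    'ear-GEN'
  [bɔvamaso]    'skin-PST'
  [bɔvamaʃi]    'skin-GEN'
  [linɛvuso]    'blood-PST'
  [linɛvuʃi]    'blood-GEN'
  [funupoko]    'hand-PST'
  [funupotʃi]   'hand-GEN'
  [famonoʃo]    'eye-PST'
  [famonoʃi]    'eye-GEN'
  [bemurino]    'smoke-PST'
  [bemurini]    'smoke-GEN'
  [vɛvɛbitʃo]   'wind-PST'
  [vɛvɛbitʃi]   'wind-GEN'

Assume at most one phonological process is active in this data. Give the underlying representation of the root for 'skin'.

In [bɔvamaso] and [bɔvamaʃi] the final segment of 'skin' alternates: [s] ~ [ʃ].
But 'eye' keeps [ʃ] in both environments ([famonoʃo], [famonoʃi]), so there is no rule changing /ʃ/ to [s] before the PST suffix.
Therefore /s/ is basic and [ʃ] is derived by palatalization before a front vowel (/k/ and /s/ become palato-alveolar [tʃ] and [ʃ] before a front vowel).

/bɔvamas/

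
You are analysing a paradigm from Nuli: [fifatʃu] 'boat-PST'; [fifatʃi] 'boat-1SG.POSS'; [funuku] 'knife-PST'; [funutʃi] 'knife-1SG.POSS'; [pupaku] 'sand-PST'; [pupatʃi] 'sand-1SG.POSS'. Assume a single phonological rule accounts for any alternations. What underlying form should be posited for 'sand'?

In [pupaku] and [pupatʃi] the final segment of 'sand' alternates: [k] ~ [tʃ].
The stem 'boat' ([fifatʃu], [fifatʃi]) shows [tʃ] unchanged in both environments, so [tʃ] cannot be basic with [k] derived before the PST suffix.
So /k/ is underlying, and a rule of palatalization before a front vowel — /k/ becomes palato-alveolar [tʃ] before a front vowel — gives [tʃ].
So 'sand' = /pupak/.

/pupak/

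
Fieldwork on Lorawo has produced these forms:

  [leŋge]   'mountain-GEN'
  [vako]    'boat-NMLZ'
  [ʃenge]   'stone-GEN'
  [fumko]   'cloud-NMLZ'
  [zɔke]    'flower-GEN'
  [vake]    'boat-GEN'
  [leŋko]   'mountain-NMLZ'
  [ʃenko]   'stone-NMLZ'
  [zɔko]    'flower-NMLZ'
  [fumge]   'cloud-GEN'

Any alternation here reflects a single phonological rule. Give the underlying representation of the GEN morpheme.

/-ge/

The GEN suffix surfaces as [-ge] and [-ke], depending on the final segment of the stem.
By contrast the NMLZ suffix keeps its initial [k] throughout — that segment must be underlying.
So the underlying form is /-ge/, and voiced stops become voiceless after a vowel.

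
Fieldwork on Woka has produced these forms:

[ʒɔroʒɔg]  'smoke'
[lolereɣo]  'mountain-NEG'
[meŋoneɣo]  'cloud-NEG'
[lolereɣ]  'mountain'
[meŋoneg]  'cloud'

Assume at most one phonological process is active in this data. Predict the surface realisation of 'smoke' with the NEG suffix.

[ʒɔroʒɔɣo]

In [meŋoneg] and [meŋoneɣo] the final segment of 'cloud' alternates: [g] ~ [ɣ].
Compare 'mountain', with invariant [ɣ] in [lolereɣ] and [lolereɣo]: an analysis with underlying /ɣ/ and a rule producing [g] in isolation would wrongly predict alternation here too.
The alternation reflects intervocalic spirantization: voiced stops become fricatives between vowels. /g/ is underlying.
From [ʒɔroʒɔg] the stem 'smoke' is /ʒɔroʒɔg/; between vowels this yields [ʒɔroʒɔɣo].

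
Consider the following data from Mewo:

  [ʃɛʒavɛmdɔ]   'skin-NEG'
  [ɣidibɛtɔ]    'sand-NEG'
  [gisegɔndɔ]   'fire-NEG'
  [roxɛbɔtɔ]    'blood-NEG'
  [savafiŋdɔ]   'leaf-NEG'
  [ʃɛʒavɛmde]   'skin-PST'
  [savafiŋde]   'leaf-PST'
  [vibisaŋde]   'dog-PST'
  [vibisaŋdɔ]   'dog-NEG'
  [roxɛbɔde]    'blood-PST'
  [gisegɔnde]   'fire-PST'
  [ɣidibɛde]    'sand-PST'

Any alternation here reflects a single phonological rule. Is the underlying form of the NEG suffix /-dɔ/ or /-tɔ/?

/-tɔ/

The NEG morpheme has two allomorphs, [-dɔ] and [-tɔ].
By contrast the PST suffix keeps its initial [d] throughout — that segment must be underlying.
So the underlying form is /-tɔ/, and voiceless stops become voiced after a nasal.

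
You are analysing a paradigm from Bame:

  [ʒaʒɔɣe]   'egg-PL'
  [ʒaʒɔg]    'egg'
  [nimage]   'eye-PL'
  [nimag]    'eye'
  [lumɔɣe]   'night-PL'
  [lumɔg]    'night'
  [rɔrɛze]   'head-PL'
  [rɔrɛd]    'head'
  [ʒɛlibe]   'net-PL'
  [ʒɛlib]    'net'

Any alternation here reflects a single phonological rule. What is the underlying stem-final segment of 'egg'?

The root 'egg' surfaces as [ʒaʒɔɣe] and [ʒaʒɔg], with a stem-final [ɣ] ~ [g] alternation.
If /g/ were underlying and a rule turned it into [ɣ] before the PL suffix, 'eye' would also alternate; but it has [g] in both [nimage] and [nimag].
The underlying segment must be /ɣ/; voiced fricatives become stops word-finally, yielding [g] there.

/ɣ/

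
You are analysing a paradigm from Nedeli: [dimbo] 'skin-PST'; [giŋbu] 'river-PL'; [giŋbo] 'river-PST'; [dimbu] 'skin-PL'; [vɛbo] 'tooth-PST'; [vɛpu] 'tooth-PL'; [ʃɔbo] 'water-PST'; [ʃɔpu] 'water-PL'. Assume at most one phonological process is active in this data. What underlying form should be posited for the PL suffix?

/-pu/

The PL suffix surfaces as [-bu] and [-pu], depending on the final segment of the stem.
The PST suffix, which begins with [b], is invariant after every stem; so [b] is not altered by any rule here.
The PL suffix is therefore /-pu/ underlyingly, with post-nasal voicing: voiceless stops become voiced after a nasal.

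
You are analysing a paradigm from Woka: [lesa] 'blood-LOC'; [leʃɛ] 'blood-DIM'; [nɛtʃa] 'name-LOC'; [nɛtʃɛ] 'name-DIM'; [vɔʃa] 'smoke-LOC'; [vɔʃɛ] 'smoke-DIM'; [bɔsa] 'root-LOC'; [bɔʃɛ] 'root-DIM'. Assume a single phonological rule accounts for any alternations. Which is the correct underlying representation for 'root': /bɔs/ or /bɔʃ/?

/bɔs/

'root' shows [s] ~ [ʃ] at the end of the stem ([bɔsa] vs [bɔʃɛ]).
If /ʃ/ were underlying and a rule turned it into [s] before the LOC suffix, 'smoke' would also alternate; but it has [ʃ] in both [vɔʃa] and [vɔʃɛ].
So /s/ is underlying, and a rule of palatalization before a front vowel — /s/ becomes palato-alveolar [ʃ] before a front vowel — gives [ʃ].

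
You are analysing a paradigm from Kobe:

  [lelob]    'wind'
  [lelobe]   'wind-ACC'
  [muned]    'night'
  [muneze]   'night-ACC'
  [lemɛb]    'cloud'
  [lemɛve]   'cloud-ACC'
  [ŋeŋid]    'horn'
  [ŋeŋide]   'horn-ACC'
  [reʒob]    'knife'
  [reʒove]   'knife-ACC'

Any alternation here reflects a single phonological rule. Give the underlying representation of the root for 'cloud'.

The stem for 'cloud' ends in [b] in [lemɛb] but [v] in [lemɛve].
The stem 'wind' ([lelob], [lelobe]) shows [b] unchanged in both environments, so [b] cannot be basic with [v] derived before the ACC suffix.
The underlying segment must be /v/; voiced fricatives become stops word-finally, yielding [b] there.
The underlying form of 'cloud' is therefore /lemɛv/.

/lemɛv/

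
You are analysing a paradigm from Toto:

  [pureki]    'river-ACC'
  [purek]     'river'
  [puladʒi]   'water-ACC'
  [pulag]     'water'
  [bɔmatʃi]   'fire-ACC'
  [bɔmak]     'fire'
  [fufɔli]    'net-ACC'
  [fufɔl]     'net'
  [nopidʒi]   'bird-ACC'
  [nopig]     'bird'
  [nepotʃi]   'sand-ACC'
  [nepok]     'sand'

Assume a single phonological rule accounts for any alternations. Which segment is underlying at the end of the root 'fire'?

'fire' shows [tʃ] ~ [k] at the end of the stem ([bɔmatʃi] vs [bɔmak]).
If /k/ were underlying and a rule turned it into [tʃ] before the ACC suffix, 'river' would also alternate; but it has [k] in both [pureki] and [purek].
The underlying segment must be /tʃ/; palato-alveolar /tʃ/ and /dʒ/ become [k] and [g] when no front vowel follows, yielding [k] there.

/tʃ/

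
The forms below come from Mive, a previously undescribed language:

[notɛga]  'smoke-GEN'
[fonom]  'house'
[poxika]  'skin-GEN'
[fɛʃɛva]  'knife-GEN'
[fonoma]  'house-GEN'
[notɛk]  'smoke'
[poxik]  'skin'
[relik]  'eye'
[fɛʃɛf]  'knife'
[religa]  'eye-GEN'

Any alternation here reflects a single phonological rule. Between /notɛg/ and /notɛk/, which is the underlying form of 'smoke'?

/notɛg/

'smoke' shows [g] ~ [k] at the end of the stem ([notɛga] vs [notɛk]).
Compare 'skin', with invariant [k] in [poxika] and [poxik]: an analysis with underlying /k/ and a rule producing [g] before the GEN suffix would wrongly predict alternation here too.
The underlying segment must be /g/; voiced obstruents become voiceless word-finally, yielding [k] there.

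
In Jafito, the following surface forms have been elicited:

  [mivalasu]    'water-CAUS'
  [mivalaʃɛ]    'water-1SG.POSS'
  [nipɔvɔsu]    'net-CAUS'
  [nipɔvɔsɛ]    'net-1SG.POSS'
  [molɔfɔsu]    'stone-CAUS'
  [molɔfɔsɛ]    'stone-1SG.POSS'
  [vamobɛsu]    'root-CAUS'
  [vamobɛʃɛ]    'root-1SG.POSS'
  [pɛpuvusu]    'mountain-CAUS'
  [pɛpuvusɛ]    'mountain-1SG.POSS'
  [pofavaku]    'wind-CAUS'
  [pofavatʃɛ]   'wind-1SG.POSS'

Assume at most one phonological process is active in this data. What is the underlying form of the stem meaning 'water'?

The root 'water' surfaces as [mivalasu] and [mivalaʃɛ], with a stem-final [s] ~ [ʃ] alternation.
The stem 'stone' ([molɔfɔsu], [molɔfɔsɛ]) shows [s] unchanged in both environments, so [s] cannot be basic with [ʃ] derived before the 1SG.POSS suffix.
Therefore /ʃ/ is basic and [s] is derived by depalatalization (palato-alveolar /tʃ/ and /ʃ/ become [k] and [s] when no front vowel follows).

/mivalaʃ/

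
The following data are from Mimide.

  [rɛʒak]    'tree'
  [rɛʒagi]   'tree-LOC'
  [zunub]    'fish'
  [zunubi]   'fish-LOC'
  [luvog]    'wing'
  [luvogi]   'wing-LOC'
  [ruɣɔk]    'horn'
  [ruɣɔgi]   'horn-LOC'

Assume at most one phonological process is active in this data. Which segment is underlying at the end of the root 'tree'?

The root 'tree' surfaces as [rɛʒak] and [rɛʒagi], with a stem-final [k] ~ [g] alternation.
The stem 'wing' ([luvog], [luvogi]) shows [g] unchanged in both environments, so [g] cannot be basic with [k] derived in isolation.
So /k/ is underlying, and a rule of intervocalic voicing — voiceless stops become voiced between vowels — gives [g].

/k/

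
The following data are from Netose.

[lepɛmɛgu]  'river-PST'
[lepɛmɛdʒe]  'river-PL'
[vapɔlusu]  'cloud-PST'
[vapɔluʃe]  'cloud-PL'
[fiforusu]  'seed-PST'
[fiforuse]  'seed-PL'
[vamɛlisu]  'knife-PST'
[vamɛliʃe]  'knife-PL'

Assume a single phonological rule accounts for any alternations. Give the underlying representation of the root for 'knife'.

'knife' shows [s] ~ [ʃ] at the end of the stem ([vamɛlisu] vs [vamɛliʃe]).
But 'seed' keeps [s] in both environments ([fiforusu], [fiforuse]), so there is no rule changing /s/ to [ʃ] before the PL suffix.
Therefore /ʃ/ is basic and [s] is derived by depalatalization (palato-alveolar /dʒ/ and /ʃ/ become [g] and [s] when no front vowel follows).

/vamɛliʃ/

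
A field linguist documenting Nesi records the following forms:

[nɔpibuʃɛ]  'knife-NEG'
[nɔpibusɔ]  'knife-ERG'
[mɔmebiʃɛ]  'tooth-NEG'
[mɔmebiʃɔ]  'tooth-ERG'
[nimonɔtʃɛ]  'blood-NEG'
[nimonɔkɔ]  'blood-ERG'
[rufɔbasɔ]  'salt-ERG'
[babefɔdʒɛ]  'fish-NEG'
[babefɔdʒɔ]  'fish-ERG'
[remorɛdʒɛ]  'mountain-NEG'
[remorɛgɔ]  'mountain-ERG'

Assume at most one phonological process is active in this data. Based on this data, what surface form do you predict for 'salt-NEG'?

In [nɔpibuʃɛ] and [nɔpibusɔ] the final segment of 'knife' alternates: [ʃ] ~ [s].
But 'tooth' keeps [ʃ] in both environments ([mɔmebiʃɛ], [mɔmebiʃɔ]), so there is no rule changing /ʃ/ to [s] before the ERG suffix.
So /s/ is underlying, and a rule of palatalization before a front vowel — /k/, /g/ and /s/ become palato-alveolar [tʃ], [dʒ] and [ʃ] before a front vowel — gives [ʃ].
From [rufɔbasɔ] the stem 'salt' is /rufɔbas/; before a front vowel this yields [rufɔbaʃɛ].

[rufɔbaʃɛ]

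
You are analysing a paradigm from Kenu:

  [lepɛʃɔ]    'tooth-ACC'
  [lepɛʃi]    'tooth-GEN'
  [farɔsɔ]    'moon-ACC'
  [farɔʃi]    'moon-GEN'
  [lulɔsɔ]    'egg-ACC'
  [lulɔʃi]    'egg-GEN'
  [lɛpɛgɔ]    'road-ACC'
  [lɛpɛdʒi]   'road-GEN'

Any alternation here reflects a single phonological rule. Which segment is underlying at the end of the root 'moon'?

The root 'moon' surfaces as [farɔsɔ] and [farɔʃi], with a stem-final [s] ~ [ʃ] alternation.
Compare 'tooth', with invariant [ʃ] in [lepɛʃɔ] and [lepɛʃi]: an analysis with underlying /ʃ/ and a rule producing [s] before the ACC suffix would wrongly predict alternation here too.
The alternation reflects palatalization before a front vowel: /g/ and /s/ become palato-alveolar [dʒ] and [ʃ] before a front vowel. /s/ is underlying.

/s/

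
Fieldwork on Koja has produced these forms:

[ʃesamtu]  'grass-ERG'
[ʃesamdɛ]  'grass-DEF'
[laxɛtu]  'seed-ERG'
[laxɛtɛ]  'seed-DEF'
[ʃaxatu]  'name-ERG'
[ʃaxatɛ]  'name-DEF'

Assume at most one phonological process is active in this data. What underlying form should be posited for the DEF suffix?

The DEF suffix surfaces as [-dɛ] and [-tɛ], depending on the final segment of the stem.
The ERG suffix, which begins with [t], is invariant after every stem; so [t] is not altered by any rule here.
The DEF suffix is therefore /-dɛ/ underlyingly, with post-vocalic devoicing: voiced stops become voiceless after a vowel.

/-dɛ/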